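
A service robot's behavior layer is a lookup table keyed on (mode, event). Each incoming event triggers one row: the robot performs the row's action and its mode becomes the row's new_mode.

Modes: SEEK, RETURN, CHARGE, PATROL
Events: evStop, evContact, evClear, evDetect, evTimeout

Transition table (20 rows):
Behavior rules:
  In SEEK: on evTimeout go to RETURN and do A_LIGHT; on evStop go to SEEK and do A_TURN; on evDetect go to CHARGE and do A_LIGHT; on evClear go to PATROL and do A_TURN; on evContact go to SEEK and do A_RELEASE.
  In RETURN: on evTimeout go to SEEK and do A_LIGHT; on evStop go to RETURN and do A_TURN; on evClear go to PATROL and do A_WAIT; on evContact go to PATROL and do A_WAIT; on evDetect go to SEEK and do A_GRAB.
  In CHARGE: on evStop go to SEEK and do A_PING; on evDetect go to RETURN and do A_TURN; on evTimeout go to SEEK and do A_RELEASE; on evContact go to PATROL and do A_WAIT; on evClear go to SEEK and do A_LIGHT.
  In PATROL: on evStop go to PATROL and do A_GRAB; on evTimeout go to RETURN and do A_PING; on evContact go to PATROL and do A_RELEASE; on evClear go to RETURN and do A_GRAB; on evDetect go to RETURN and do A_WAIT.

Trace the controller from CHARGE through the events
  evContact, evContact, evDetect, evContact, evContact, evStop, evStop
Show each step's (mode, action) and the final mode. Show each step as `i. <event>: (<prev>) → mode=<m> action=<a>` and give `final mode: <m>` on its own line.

final mode: PATROL

1. evContact: (CHARGE) → mode=PATROL action=A_WAIT
2. evContact: (PATROL) → mode=PATROL action=A_RELEASE
3. evDetect: (PATROL) → mode=RETURN action=A_WAIT
4. evContact: (RETURN) → mode=PATROL action=A_WAIT
5. evContact: (PATROL) → mode=PATROL action=A_RELEASE
6. evStop: (PATROL) → mode=PATROL action=A_GRAB
7. evStop: (PATROL) → mode=PATROL action=A_GRAB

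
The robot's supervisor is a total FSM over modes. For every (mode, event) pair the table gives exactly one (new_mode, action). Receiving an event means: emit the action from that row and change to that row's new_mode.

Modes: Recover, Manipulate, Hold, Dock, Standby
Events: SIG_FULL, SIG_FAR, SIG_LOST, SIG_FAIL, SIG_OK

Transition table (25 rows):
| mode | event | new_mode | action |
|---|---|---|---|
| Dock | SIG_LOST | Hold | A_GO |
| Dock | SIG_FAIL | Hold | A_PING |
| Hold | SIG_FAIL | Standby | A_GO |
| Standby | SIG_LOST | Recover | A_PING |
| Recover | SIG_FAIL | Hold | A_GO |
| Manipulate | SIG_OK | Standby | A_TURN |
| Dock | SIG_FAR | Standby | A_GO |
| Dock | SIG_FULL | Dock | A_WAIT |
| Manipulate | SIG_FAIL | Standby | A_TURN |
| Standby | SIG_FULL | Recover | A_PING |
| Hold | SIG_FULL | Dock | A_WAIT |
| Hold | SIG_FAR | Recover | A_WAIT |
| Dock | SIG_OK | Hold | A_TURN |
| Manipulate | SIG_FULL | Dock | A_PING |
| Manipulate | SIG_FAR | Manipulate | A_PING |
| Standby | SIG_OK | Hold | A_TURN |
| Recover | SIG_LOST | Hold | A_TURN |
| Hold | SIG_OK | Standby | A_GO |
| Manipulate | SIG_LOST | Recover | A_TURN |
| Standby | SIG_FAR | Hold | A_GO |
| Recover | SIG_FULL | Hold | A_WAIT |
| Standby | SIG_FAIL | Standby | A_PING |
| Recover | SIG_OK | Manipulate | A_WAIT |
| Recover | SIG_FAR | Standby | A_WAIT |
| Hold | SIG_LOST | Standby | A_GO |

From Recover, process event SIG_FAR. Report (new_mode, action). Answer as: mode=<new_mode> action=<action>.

current mode = Recover; filter table to that mode:
  (Recover, SIG_FAIL) → (Hold, A_GO)
  (Recover, SIG_LOST) → (Hold, A_TURN)
  (Recover, SIG_FULL) → (Hold, A_WAIT)
  (Recover, SIG_OK) → (Manipulate, A_WAIT)
  (Recover, SIG_FAR) → (Standby, A_WAIT)  ← event matches
event = SIG_FAR selects (Standby, A_WAIT)

mode=Standby action=A_WAIT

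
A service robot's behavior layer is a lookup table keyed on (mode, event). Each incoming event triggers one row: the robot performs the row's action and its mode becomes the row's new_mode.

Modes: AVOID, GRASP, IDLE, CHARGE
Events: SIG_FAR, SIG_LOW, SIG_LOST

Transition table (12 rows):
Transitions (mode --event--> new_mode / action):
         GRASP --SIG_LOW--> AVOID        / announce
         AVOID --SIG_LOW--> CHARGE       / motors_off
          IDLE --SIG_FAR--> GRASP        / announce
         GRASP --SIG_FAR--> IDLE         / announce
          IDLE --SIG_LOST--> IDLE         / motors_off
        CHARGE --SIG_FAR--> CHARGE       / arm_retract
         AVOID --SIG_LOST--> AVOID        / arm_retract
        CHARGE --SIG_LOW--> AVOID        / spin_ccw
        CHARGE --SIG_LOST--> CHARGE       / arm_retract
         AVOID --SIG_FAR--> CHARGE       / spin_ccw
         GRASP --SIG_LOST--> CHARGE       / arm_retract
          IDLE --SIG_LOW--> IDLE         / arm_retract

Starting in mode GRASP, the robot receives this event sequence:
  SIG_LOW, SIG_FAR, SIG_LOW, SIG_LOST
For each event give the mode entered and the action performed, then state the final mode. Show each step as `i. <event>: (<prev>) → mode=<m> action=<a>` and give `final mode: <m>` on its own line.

1. SIG_LOW: (GRASP) → mode=AVOID action=announce
2. SIG_FAR: (AVOID) → mode=CHARGE action=spin_ccw
3. SIG_LOW: (CHARGE) → mode=AVOID action=spin_ccw
4. SIG_LOST: (AVOID) → mode=AVOID action=arm_retract

final mode: AVOID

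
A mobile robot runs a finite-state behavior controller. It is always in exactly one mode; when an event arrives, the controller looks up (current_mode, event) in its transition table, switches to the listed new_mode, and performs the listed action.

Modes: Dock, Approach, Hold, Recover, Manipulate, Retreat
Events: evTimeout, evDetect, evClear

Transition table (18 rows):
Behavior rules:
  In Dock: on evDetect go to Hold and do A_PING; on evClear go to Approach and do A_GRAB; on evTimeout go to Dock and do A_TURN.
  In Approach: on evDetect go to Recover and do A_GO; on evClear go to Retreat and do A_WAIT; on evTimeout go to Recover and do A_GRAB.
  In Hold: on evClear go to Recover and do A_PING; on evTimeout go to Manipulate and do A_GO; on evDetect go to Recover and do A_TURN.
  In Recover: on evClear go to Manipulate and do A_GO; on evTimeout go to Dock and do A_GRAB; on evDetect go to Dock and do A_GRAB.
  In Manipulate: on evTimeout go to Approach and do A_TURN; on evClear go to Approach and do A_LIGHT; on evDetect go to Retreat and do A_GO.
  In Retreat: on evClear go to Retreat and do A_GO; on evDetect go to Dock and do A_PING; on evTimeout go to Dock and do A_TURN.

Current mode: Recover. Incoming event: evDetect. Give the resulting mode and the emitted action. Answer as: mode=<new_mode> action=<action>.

current mode = Recover; filter table to that mode:
  (Recover, evClear) → (Manipulate, A_GO)
  (Recover, evTimeout) → (Dock, A_GRAB)
  (Recover, evDetect) → (Dock, A_GRAB)  ← event matches
event = evDetect selects (Dock, A_GRAB)

mode=Dock action=A_GRAB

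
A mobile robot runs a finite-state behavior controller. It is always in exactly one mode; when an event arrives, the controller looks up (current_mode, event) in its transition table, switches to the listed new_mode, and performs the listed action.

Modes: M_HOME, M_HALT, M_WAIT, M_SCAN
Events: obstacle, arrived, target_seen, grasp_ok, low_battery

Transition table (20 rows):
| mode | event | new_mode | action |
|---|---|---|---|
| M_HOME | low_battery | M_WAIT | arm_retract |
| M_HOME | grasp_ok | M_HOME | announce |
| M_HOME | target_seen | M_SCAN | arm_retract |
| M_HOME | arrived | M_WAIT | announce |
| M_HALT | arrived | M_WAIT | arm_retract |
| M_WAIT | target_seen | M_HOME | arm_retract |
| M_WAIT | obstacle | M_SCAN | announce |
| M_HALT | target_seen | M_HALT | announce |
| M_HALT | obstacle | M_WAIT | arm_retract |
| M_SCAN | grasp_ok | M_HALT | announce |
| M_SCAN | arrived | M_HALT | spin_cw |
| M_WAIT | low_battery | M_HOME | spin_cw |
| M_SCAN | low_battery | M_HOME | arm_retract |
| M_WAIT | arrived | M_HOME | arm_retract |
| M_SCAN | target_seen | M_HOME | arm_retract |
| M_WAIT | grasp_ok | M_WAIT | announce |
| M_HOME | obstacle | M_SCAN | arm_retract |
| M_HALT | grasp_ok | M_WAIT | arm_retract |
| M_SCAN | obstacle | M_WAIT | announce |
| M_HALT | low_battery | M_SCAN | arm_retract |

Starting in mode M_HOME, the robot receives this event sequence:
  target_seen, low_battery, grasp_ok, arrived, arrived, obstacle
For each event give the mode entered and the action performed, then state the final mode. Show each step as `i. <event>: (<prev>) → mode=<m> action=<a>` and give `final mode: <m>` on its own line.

final mode: M_SCAN

1. target_seen: (M_HOME) → mode=M_SCAN action=arm_retract
2. low_battery: (M_SCAN) → mode=M_HOME action=arm_retract
3. grasp_ok: (M_HOME) → mode=M_HOME action=announce
4. arrived: (M_HOME) → mode=M_WAIT action=announce
5. arrived: (M_WAIT) → mode=M_HOME action=arm_retract
6. obstacle: (M_HOME) → mode=M_SCAN action=arm_retract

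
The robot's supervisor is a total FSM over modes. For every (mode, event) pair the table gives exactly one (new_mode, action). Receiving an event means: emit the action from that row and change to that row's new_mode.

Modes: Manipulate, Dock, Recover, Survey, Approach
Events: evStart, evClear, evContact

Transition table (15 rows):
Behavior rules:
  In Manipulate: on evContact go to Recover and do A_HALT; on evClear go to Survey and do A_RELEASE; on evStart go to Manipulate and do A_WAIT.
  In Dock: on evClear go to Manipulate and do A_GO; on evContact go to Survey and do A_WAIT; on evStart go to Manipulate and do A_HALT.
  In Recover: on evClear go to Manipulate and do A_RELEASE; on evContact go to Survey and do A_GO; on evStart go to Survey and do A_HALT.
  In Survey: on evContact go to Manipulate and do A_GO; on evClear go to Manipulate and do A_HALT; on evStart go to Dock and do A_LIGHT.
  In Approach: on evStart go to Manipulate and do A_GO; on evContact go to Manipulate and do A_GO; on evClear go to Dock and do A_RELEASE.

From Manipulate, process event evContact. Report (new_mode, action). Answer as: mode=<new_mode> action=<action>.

current mode = Manipulate; filter table to that mode:
  (Manipulate, evContact) → (Recover, A_HALT)  ← event matches
  (Manipulate, evClear) → (Survey, A_RELEASE)
  (Manipulate, evStart) → (Manipulate, A_WAIT)
event = evContact selects (Recover, A_HALT)

mode=Recover action=A_HALT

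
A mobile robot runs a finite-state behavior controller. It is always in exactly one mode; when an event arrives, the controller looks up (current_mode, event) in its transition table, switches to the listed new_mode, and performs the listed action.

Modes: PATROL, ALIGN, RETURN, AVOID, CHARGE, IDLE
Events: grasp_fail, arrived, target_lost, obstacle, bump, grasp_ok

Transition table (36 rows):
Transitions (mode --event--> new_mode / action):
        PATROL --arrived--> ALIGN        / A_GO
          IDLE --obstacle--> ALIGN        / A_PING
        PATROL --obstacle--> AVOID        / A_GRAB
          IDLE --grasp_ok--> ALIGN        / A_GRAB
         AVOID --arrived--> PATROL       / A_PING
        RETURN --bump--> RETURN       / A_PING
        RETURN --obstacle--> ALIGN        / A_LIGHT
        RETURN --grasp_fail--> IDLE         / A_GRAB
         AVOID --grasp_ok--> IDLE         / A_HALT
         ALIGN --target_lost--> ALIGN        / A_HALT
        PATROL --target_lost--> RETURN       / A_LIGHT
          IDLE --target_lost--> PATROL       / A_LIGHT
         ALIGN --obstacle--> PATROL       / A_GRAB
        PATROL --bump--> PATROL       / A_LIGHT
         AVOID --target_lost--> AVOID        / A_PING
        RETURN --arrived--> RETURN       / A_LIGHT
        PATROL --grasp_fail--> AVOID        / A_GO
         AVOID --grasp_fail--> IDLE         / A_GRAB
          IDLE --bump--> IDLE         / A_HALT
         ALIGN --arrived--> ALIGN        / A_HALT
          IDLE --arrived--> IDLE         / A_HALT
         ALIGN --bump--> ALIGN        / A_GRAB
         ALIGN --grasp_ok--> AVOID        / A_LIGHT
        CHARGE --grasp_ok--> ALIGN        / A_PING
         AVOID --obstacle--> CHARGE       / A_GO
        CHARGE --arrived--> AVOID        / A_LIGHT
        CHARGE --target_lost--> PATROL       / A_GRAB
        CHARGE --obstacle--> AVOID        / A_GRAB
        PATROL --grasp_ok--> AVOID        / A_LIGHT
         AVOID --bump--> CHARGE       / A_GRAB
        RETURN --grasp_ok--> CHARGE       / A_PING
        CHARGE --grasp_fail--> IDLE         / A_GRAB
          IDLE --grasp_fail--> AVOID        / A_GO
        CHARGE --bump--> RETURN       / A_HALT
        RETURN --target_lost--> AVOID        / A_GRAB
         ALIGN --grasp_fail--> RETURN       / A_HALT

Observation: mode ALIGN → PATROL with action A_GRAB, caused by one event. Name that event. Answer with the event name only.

try grasp_fail: (ALIGN, grasp_fail) → (RETURN, A_HALT)
try arrived: (ALIGN, arrived) → (ALIGN, A_HALT)
try target_lost: (ALIGN, target_lost) → (ALIGN, A_HALT)
try obstacle: (ALIGN, obstacle) → (PATROL, A_GRAB)  ← matches
try bump: (ALIGN, bump) → (ALIGN, A_GRAB)
try grasp_ok: (ALIGN, grasp_ok) → (AVOID, A_LIGHT)

obstacle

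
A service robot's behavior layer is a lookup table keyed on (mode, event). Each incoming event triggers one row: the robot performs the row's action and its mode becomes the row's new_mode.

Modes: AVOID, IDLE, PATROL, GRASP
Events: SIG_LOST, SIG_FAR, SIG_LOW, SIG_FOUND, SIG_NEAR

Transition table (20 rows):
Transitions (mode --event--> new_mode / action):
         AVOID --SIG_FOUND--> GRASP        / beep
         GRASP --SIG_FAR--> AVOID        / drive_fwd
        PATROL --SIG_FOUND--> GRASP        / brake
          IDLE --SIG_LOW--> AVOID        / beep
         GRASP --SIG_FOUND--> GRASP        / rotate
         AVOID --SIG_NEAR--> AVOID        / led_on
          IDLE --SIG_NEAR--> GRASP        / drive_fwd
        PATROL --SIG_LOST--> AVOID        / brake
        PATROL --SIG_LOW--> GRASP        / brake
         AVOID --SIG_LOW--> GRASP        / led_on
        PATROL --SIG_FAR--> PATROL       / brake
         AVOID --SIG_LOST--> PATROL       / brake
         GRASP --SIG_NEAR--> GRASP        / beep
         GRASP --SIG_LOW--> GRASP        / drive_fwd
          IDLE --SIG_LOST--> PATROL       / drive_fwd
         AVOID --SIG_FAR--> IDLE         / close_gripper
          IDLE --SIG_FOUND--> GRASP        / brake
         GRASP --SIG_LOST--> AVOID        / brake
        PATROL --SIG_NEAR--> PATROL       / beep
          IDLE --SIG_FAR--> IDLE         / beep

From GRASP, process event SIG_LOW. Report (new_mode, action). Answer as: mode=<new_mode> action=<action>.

current mode = GRASP; filter table to that mode:
  (GRASP, SIG_FAR) → (AVOID, drive_fwd)
  (GRASP, SIG_FOUND) → (GRASP, rotate)
  (GRASP, SIG_NEAR) → (GRASP, beep)
  (GRASP, SIG_LOW) → (GRASP, drive_fwd)  ← event matches
  (GRASP, SIG_LOST) → (AVOID, brake)
event = SIG_LOW selects (GRASP, drive_fwd)

mode=GRASP action=drive_fwd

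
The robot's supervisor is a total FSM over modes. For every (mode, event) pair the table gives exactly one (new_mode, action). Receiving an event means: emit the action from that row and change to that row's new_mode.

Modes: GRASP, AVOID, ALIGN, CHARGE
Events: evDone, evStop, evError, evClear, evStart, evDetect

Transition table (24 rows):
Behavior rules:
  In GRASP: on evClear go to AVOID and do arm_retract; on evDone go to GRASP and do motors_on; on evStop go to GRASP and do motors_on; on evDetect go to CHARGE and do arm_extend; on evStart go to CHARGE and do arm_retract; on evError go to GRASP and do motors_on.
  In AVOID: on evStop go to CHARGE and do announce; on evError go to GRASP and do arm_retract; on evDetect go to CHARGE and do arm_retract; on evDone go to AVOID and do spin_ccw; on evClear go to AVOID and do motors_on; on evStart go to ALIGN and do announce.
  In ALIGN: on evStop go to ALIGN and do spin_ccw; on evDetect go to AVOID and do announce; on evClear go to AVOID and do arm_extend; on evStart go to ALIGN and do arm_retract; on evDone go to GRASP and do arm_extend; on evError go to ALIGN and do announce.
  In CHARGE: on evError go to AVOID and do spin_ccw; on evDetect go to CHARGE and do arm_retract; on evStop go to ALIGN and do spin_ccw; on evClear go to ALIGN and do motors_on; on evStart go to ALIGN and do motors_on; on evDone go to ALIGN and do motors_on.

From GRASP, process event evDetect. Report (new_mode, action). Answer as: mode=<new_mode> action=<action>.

current mode = GRASP; filter table to that mode:
  (GRASP, evClear) → (AVOID, arm_retract)
  (GRASP, evDone) → (GRASP, motors_on)
  (GRASP, evStop) → (GRASP, motors_on)
  (GRASP, evDetect) → (CHARGE, arm_extend)  ← event matches
  (GRASP, evStart) → (CHARGE, arm_retract)
  (GRASP, evError) → (GRASP, motors_on)
event = evDetect selects (CHARGE, arm_extend)

mode=CHARGE action=arm_extend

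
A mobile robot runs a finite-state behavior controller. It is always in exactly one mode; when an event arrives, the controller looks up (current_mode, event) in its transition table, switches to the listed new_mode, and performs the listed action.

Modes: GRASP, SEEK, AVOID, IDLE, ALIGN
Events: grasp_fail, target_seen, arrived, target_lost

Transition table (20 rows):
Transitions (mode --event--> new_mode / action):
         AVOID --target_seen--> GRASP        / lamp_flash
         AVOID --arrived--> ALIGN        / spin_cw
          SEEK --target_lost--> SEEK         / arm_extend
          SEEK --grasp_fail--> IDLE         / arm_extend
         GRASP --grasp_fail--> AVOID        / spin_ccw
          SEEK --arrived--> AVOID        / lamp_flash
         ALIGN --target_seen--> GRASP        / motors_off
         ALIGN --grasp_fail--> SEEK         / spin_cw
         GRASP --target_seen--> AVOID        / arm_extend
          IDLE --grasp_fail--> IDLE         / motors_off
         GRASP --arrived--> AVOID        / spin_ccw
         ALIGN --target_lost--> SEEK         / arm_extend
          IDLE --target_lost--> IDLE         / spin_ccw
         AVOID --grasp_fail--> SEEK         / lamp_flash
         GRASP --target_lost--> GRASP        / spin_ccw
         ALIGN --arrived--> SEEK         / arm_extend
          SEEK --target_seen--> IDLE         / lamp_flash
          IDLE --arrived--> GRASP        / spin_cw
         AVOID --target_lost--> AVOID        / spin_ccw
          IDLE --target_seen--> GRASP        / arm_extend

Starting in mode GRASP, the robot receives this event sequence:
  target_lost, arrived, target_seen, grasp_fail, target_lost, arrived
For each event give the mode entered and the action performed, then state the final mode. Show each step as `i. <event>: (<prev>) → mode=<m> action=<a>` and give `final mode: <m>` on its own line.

1. target_lost: (GRASP) → mode=GRASP action=spin_ccw
2. arrived: (GRASP) → mode=AVOID action=spin_ccw
3. target_seen: (AVOID) → mode=GRASP action=lamp_flash
4. grasp_fail: (GRASP) → mode=AVOID action=spin_ccw
5. target_lost: (AVOID) → mode=AVOID action=spin_ccw
6. arrived: (AVOID) → mode=ALIGN action=spin_cw

final mode: ALIGN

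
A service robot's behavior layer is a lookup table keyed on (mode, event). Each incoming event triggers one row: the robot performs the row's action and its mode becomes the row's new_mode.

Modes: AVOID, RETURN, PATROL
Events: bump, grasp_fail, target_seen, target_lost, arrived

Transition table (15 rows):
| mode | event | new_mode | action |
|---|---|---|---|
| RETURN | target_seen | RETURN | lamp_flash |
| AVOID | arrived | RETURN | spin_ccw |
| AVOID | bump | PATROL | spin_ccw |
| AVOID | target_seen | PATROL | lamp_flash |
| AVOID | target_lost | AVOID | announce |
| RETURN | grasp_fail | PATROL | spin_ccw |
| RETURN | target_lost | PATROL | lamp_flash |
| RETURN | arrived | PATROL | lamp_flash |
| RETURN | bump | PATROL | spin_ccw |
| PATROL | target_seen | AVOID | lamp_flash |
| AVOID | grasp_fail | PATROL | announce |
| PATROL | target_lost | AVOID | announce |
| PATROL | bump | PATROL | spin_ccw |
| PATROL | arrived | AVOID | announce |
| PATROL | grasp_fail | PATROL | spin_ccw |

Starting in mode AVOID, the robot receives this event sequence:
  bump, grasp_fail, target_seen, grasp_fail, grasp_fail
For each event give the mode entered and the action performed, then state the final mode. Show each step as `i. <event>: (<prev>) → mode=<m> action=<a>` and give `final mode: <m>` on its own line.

final mode: PATROL

1. bump: (AVOID) → mode=PATROL action=spin_ccw
2. grasp_fail: (PATROL) → mode=PATROL action=spin_ccw
3. target_seen: (PATROL) → mode=AVOID action=lamp_flash
4. grasp_fail: (AVOID) → mode=PATROL action=announce
5. grasp_fail: (PATROL) → mode=PATROL action=spin_ccw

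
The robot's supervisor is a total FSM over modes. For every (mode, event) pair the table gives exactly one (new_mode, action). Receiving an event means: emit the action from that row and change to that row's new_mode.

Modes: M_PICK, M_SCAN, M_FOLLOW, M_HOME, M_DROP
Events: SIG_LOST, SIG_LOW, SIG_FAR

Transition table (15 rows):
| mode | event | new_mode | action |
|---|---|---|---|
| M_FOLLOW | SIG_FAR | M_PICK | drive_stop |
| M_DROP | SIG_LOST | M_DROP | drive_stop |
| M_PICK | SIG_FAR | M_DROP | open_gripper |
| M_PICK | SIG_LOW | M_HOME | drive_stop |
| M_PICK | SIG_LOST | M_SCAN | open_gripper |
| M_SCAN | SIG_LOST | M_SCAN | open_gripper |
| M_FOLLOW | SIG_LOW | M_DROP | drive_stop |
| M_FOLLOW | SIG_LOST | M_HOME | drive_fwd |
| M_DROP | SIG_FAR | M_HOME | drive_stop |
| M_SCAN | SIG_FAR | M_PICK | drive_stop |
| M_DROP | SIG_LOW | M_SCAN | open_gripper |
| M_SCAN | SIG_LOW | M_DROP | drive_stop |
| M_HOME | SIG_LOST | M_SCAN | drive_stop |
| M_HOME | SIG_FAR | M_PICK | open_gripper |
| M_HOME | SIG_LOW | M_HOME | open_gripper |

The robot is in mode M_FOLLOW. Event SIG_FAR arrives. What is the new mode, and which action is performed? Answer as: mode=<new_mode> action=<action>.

mode=M_PICK action=drive_stop

current mode = M_FOLLOW; filter table to that mode:
  (M_FOLLOW, SIG_FAR) → (M_PICK, drive_stop)  ← event matches
  (M_FOLLOW, SIG_LOW) → (M_DROP, drive_stop)
  (M_FOLLOW, SIG_LOST) → (M_HOME, drive_fwd)
event = SIG_FAR selects (M_PICK, drive_stop)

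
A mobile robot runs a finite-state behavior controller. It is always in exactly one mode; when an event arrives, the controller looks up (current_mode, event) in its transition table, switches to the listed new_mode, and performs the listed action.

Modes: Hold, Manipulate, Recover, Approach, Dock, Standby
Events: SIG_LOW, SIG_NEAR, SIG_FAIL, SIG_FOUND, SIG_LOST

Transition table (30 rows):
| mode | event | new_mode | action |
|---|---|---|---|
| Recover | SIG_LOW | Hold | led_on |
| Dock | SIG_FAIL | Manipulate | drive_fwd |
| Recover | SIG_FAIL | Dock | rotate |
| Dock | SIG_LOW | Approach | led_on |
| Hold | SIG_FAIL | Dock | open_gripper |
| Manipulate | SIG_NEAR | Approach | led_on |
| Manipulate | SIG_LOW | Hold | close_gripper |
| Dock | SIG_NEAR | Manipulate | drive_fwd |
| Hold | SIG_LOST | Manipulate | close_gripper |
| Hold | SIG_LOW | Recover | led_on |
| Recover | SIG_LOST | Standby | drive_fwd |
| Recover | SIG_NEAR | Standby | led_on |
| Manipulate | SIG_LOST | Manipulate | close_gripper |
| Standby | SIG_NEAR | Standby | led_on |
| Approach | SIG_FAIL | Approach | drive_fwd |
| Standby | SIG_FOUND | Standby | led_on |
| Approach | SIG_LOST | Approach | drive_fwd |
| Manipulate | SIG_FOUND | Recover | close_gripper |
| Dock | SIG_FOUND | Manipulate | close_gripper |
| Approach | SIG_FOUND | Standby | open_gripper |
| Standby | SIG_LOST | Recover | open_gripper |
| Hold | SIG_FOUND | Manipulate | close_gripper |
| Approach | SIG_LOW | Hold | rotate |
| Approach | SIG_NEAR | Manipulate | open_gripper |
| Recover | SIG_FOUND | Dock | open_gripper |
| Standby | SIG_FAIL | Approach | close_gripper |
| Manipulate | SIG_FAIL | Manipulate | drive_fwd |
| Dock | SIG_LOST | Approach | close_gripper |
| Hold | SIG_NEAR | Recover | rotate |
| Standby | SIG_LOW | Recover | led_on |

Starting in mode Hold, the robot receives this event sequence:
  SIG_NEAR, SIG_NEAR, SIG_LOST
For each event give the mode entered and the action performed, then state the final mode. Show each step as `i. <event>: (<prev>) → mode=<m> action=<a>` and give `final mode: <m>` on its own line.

final mode: Recover

1. SIG_NEAR: (Hold) → mode=Recover action=rotate
2. SIG_NEAR: (Recover) → mode=Standby action=led_on
3. SIG_LOST: (Standby) → mode=Recover action=open_gripper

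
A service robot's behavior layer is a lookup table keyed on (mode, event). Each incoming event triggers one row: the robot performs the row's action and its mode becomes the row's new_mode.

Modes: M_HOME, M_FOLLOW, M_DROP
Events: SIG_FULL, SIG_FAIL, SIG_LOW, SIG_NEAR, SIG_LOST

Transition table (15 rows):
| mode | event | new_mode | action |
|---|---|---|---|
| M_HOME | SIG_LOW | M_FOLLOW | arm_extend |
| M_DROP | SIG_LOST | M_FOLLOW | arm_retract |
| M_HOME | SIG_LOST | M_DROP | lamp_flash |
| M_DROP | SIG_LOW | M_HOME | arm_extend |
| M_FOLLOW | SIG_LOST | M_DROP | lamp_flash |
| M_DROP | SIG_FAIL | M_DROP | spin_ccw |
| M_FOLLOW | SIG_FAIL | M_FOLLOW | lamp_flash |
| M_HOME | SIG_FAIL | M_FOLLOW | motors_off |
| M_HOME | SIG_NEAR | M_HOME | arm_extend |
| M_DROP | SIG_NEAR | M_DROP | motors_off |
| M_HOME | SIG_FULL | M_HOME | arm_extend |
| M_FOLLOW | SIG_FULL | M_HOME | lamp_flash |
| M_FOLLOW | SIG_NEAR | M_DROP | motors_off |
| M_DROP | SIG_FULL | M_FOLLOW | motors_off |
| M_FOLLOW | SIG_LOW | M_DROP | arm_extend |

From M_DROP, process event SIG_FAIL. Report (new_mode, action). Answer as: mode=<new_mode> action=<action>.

mode=M_DROP action=spin_ccw

current mode = M_DROP; filter table to that mode:
  (M_DROP, SIG_LOST) → (M_FOLLOW, arm_retract)
  (M_DROP, SIG_LOW) → (M_HOME, arm_extend)
  (M_DROP, SIG_FAIL) → (M_DROP, spin_ccw)  ← event matches
  (M_DROP, SIG_NEAR) → (M_DROP, motors_off)
  (M_DROP, SIG_FULL) → (M_FOLLOW, motors_off)
event = SIG_FAIL selects (M_DROP, spin_ccw)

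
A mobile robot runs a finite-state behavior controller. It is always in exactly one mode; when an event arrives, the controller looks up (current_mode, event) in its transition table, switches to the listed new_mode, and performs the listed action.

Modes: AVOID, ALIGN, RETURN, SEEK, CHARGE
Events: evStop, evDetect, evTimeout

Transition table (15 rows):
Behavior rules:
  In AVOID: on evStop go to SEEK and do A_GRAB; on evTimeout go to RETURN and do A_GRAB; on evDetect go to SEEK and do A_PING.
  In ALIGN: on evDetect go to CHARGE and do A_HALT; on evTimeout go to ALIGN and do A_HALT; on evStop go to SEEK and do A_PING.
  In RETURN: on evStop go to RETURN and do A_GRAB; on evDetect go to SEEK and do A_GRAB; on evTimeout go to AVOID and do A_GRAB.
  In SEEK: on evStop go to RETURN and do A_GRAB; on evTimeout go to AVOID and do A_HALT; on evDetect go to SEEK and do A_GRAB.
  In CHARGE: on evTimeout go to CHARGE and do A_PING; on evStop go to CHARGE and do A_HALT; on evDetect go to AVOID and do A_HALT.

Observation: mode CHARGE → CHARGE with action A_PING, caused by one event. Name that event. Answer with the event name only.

try evStop: (CHARGE, evStop) → (CHARGE, A_HALT)
try evDetect: (CHARGE, evDetect) → (AVOID, A_HALT)
try evTimeout: (CHARGE, evTimeout) → (CHARGE, A_PING)  ← matches

evTimeout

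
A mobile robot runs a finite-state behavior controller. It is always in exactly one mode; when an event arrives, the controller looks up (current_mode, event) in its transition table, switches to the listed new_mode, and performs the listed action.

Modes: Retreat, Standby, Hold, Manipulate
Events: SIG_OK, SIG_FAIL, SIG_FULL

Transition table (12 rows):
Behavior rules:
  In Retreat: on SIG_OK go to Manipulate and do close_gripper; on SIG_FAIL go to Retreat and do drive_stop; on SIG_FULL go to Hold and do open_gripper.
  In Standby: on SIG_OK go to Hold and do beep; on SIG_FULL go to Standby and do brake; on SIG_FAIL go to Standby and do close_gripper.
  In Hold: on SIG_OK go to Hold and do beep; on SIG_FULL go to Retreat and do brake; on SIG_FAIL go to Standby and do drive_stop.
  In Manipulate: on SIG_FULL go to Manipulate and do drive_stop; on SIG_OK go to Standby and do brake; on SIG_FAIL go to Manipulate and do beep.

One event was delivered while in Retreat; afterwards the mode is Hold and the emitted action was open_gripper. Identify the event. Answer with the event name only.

try SIG_OK: (Retreat, SIG_OK) → (Manipulate, close_gripper)
try SIG_FAIL: (Retreat, SIG_FAIL) → (Retreat, drive_stop)
try SIG_FULL: (Retreat, SIG_FULL) → (Hold, open_gripper)  ← matches

SIG_FULL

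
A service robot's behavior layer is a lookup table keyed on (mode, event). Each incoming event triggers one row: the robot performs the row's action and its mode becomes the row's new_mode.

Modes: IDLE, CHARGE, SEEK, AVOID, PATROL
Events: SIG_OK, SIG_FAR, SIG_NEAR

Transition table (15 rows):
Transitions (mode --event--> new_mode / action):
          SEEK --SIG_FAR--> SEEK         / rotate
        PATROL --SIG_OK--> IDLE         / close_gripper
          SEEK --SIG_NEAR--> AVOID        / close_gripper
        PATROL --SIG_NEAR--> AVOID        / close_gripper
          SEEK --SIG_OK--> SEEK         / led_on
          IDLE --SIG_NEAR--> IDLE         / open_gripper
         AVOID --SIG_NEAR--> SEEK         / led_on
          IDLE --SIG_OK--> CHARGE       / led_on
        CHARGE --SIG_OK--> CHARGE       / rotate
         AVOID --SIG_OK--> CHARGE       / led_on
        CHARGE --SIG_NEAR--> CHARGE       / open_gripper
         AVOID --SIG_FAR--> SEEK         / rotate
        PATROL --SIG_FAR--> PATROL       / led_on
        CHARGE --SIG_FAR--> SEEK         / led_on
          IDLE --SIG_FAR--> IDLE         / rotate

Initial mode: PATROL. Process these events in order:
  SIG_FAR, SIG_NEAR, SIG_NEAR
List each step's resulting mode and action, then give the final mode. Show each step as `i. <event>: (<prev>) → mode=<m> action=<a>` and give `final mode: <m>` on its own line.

final mode: SEEK

1. SIG_FAR: (PATROL) → mode=PATROL action=led_on
2. SIG_NEAR: (PATROL) → mode=AVOID action=close_gripper
3. SIG_NEAR: (AVOID) → mode=SEEK action=led_on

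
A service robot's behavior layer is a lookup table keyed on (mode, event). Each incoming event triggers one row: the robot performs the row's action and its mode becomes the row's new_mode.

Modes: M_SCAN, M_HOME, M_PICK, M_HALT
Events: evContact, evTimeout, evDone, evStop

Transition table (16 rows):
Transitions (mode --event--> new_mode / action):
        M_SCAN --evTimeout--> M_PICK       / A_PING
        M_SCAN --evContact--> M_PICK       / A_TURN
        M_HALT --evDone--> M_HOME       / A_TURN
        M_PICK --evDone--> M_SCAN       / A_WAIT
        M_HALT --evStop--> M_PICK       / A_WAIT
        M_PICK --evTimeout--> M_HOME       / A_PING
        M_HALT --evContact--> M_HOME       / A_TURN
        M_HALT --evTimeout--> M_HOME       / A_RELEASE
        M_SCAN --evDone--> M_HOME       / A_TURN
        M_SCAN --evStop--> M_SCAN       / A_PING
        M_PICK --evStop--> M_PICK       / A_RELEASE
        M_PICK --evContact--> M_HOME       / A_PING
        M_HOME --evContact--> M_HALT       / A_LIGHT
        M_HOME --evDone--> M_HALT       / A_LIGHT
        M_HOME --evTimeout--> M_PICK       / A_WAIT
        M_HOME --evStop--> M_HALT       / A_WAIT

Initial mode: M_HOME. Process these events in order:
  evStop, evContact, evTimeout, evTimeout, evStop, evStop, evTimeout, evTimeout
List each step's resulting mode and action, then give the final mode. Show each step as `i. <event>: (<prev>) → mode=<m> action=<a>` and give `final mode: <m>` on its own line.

1. evStop: (M_HOME) → mode=M_HALT action=A_WAIT
2. evContact: (M_HALT) → mode=M_HOME action=A_TURN
3. evTimeout: (M_HOME) → mode=M_PICK action=A_WAIT
4. evTimeout: (M_PICK) → mode=M_HOME action=A_PING
5. evStop: (M_HOME) → mode=M_HALT action=A_WAIT
6. evStop: (M_HALT) → mode=M_PICK action=A_WAIT
7. evTimeout: (M_PICK) → mode=M_HOME action=A_PING
8. evTimeout: (M_HOME) → mode=M_PICK action=A_WAIT

final mode: M_PICK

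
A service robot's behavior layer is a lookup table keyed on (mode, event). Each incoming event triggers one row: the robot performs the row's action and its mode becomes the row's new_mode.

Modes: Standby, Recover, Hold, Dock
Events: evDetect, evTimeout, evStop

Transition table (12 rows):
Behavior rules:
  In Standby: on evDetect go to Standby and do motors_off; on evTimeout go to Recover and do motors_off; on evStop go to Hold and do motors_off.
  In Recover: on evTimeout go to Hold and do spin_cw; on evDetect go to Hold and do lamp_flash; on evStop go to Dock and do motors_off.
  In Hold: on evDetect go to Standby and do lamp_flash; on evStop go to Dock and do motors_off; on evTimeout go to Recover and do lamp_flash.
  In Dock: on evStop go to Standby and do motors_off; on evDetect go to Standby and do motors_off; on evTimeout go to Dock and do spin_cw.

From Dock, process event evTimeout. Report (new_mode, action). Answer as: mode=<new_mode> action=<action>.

mode=Dock action=spin_cw

current mode = Dock; filter table to that mode:
  (Dock, evStop) → (Standby, motors_off)
  (Dock, evDetect) → (Standby, motors_off)
  (Dock, evTimeout) → (Dock, spin_cw)  ← event matches
event = evTimeout selects (Dock, spin_cw)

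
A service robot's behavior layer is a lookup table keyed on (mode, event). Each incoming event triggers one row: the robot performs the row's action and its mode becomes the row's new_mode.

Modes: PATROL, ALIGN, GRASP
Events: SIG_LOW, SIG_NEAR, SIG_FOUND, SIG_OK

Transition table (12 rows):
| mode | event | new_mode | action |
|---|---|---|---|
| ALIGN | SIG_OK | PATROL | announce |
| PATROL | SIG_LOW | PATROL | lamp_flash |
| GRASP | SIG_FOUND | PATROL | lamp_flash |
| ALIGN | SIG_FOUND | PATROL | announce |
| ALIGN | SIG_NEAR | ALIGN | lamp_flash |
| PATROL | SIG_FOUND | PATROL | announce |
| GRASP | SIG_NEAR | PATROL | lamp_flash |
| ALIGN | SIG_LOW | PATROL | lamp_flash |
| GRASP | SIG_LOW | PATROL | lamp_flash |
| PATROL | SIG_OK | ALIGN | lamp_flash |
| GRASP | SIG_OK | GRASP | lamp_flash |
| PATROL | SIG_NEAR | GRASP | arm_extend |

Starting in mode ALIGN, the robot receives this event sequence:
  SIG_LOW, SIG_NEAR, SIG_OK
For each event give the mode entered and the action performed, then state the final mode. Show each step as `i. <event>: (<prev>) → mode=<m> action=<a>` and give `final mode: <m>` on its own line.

final mode: GRASP

1. SIG_LOW: (ALIGN) → mode=PATROL action=lamp_flash
2. SIG_NEAR: (PATROL) → mode=GRASP action=arm_extend
3. SIG_OK: (GRASP) → mode=GRASP action=lamp_flash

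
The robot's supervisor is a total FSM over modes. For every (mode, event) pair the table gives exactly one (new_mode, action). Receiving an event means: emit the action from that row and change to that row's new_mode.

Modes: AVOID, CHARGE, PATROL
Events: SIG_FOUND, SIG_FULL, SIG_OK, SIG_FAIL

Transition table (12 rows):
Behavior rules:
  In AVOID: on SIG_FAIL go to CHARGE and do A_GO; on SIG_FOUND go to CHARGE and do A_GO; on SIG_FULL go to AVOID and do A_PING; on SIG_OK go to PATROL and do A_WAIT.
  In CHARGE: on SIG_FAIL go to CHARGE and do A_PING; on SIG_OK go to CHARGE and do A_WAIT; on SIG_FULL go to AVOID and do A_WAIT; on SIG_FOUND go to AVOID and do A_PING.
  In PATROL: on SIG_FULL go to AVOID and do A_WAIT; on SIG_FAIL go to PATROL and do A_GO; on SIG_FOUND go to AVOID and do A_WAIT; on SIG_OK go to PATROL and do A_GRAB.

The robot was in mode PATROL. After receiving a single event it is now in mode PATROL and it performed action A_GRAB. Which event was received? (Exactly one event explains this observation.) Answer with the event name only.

try SIG_FOUND: (PATROL, SIG_FOUND) → (AVOID, A_WAIT)
try SIG_FULL: (PATROL, SIG_FULL) → (AVOID, A_WAIT)
try SIG_OK: (PATROL, SIG_OK) → (PATROL, A_GRAB)  ← matches
try SIG_FAIL: (PATROL, SIG_FAIL) → (PATROL, A_GO)

SIG_OK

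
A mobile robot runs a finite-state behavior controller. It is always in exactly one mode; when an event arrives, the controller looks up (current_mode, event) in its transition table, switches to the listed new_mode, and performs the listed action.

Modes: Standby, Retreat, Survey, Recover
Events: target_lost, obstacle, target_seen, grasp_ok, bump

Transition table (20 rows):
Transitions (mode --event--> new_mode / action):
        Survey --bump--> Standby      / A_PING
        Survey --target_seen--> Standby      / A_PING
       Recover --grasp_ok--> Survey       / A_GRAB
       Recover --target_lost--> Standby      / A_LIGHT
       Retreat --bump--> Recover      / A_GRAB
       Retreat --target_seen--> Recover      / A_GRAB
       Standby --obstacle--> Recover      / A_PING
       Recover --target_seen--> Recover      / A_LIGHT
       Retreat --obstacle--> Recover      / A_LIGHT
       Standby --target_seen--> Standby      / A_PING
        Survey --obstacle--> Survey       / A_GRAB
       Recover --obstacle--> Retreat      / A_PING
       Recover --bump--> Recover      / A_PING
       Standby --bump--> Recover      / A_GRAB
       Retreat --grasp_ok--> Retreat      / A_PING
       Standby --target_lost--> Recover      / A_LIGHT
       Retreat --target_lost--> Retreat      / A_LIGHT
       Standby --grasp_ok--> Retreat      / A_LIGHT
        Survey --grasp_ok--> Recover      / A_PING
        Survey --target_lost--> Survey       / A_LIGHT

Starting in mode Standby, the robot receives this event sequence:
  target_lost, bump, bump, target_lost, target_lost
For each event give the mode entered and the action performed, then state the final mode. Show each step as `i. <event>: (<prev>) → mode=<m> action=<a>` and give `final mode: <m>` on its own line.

1. target_lost: (Standby) → mode=Recover action=A_LIGHT
2. bump: (Recover) → mode=Recover action=A_PING
3. bump: (Recover) → mode=Recover action=A_PING
4. target_lost: (Recover) → mode=Standby action=A_LIGHT
5. target_lost: (Standby) → mode=Recover action=A_LIGHT

final mode: Recover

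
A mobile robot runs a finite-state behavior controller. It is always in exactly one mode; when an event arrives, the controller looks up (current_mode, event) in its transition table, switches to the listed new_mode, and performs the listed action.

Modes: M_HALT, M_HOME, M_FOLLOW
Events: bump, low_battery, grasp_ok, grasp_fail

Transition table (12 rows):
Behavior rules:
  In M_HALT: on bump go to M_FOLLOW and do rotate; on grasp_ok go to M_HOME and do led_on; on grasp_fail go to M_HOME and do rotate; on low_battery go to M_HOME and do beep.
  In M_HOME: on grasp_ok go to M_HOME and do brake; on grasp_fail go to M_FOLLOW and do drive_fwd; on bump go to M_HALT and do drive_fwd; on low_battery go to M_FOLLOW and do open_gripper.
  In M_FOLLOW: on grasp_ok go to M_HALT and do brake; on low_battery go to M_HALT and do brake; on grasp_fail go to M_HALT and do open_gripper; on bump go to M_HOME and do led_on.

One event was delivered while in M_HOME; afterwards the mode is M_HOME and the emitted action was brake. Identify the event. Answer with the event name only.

try bump: (M_HOME, bump) → (M_HALT, drive_fwd)
try low_battery: (M_HOME, low_battery) → (M_FOLLOW, open_gripper)
try grasp_ok: (M_HOME, grasp_ok) → (M_HOME, brake)  ← matches
try grasp_fail: (M_HOME, grasp_fail) → (M_FOLLOW, drive_fwd)

grasp_ok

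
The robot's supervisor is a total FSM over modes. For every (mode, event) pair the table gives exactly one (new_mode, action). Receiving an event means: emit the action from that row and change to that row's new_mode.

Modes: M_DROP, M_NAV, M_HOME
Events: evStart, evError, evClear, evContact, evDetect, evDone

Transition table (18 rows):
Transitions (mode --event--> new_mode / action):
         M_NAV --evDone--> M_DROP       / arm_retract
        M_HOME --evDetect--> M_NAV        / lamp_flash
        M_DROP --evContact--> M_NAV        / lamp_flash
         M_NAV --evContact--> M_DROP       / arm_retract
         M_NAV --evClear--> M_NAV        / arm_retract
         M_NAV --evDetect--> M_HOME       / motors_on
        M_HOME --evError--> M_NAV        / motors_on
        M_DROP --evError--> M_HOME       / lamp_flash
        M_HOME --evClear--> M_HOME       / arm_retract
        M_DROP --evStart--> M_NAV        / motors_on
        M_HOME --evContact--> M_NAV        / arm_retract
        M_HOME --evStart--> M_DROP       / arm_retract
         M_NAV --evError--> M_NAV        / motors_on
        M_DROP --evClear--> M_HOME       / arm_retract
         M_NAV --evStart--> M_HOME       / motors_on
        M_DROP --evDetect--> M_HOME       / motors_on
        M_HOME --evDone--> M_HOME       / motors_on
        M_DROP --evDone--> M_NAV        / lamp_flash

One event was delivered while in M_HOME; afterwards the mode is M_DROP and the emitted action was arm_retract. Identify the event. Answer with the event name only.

evStart

try evStart: (M_HOME, evStart) → (M_DROP, arm_retract)  ← matches
try evError: (M_HOME, evError) → (M_NAV, motors_on)
try evClear: (M_HOME, evClear) → (M_HOME, arm_retract)
try evContact: (M_HOME, evContact) → (M_NAV, arm_retract)
try evDetect: (M_HOME, evDetect) → (M_NAV, lamp_flash)
try evDone: (M_HOME, evDone) → (M_HOME, motors_on)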